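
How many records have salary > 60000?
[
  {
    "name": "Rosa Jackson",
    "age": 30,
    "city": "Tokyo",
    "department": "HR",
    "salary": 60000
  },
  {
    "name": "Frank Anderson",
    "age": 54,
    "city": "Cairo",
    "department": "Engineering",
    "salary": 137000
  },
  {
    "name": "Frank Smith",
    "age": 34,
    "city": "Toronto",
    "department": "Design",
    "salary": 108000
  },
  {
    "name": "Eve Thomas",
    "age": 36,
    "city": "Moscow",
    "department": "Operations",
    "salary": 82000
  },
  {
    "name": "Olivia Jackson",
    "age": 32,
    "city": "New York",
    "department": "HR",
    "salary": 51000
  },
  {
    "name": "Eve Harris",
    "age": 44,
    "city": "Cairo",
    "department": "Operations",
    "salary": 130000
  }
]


Data: 6 records
Condition: salary > 60000

Checking each record:
  Rosa Jackson: 60000
  Frank Anderson: 137000 MATCH
  Frank Smith: 108000 MATCH
  Eve Thomas: 82000 MATCH
  Olivia Jackson: 51000
  Eve Harris: 130000 MATCH

Count: 4

4


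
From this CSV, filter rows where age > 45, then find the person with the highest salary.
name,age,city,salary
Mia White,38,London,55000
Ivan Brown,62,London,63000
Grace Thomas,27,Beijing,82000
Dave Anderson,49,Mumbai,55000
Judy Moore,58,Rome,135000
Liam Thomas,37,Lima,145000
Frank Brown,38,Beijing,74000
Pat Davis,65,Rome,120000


Filter: age > 45
Sort by: salary (descending)

Filtered records (4):
  Judy Moore, age 58, salary $135000
  Pat Davis, age 65, salary $120000
  Ivan Brown, age 62, salary $63000
  Dave Anderson, age 49, salary $55000

Highest salary: Judy Moore ($135000)

Judy Moore


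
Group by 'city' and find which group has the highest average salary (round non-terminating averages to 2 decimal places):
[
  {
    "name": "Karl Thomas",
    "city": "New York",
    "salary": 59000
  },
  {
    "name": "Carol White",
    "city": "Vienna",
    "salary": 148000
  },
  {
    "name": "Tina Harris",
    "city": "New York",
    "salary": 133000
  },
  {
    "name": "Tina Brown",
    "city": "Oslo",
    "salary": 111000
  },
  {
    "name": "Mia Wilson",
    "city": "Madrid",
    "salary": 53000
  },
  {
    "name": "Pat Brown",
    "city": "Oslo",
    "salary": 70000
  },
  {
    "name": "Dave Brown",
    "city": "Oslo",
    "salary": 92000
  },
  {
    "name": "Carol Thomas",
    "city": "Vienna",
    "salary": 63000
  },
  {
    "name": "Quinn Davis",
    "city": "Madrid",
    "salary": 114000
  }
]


Group by: city

Groups:
  Madrid: 2 people, avg salary = 167000/2 = $83500
  New York: 2 people, avg salary = 192000/2 = $96000
  Oslo: 3 people, avg salary = 273000/3 = $91000
  Vienna: 2 people, avg salary = 211000/2 = $105500

Highest average salary: Vienna ($105500)

Vienna ($105500)


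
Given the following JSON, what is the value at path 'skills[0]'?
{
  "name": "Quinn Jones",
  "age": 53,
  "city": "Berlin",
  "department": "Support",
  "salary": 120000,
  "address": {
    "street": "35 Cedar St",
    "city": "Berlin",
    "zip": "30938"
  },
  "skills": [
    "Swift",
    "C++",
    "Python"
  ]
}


Query: skills[0]
Path: skills -> first element
Value: Swift

Swift


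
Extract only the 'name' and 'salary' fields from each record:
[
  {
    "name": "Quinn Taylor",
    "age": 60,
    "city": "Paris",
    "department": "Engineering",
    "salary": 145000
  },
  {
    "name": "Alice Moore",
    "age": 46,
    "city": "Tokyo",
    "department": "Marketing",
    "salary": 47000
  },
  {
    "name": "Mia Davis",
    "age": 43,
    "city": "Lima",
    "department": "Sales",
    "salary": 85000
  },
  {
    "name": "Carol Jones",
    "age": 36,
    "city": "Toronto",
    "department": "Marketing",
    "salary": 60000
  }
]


Original: 4 records with fields: name, age, city, department, salary
Keep: ['name', 'salary']
Drop: ['age', 'city', 'department']
Result: 4 records, 2 fields each

[
  {
    "name": "Quinn Taylor",
    "salary": 145000
  },
  {
    "name": "Alice Moore",
    "salary": 47000
  },
  {
    "name": "Mia Davis",
    "salary": 85000
  },
  {
    "name": "Carol Jones",
    "salary": 60000
  }
]


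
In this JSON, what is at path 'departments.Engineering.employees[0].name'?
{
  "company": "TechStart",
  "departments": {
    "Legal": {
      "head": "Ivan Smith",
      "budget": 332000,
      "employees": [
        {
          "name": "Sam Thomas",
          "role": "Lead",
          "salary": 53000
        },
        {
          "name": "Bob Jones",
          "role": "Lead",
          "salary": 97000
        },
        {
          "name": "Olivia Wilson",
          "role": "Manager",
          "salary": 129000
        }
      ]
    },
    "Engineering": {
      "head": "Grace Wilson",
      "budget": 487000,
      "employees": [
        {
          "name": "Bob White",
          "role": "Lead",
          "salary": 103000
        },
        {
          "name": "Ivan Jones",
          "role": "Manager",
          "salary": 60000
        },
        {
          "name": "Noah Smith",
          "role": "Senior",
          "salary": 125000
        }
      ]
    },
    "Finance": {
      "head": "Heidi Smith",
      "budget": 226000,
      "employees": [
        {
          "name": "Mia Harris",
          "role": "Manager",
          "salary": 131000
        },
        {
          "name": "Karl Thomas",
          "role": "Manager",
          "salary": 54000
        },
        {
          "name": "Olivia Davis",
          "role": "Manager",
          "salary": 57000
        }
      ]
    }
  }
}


Path: departments.Engineering.employees[0].name

Navigate:
  -> departments
  -> Engineering
  -> employees[0].name = 'Bob White'

Bob White


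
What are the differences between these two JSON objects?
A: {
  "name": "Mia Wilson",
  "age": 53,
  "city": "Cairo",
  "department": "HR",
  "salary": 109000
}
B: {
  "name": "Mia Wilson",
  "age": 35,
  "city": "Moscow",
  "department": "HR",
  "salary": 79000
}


Comparing each field (in key order):
  name: same
  age: DIFFERENT
  city: DIFFERENT
  department: same
  salary: DIFFERENT
Differences:
  age: 53 -> 35
  city: Cairo -> Moscow
  salary: 109000 -> 79000

3 field(s) changed

3 changes: age, city, salary


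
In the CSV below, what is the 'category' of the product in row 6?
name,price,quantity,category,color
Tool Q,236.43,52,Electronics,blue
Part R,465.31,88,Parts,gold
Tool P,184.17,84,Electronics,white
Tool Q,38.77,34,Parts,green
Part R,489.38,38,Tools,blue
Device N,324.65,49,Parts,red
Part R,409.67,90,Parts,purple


Query: Row 6 ('Device N'), column 'category'
Value: Parts

Parts


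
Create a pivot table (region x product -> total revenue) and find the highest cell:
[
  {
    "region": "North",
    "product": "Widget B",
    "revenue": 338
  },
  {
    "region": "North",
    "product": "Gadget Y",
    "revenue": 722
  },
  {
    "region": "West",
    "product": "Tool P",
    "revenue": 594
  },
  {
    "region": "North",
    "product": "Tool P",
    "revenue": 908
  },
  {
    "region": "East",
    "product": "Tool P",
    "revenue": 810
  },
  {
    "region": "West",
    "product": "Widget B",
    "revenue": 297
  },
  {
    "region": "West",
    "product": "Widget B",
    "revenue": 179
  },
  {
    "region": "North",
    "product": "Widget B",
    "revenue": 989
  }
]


Pivot: region (rows) x product (columns) -> total revenue

     Gadget Y      Tool P        Widget B    
East             0           810             0  
North          722           908          1327  
West             0           594           476  

Highest: North / Widget B = $1327

North / Widget B = $1327


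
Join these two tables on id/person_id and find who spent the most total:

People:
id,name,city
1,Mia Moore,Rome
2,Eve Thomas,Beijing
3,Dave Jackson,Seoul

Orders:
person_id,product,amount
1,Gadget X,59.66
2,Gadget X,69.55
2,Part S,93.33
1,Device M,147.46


Join on: people.id = orders.person_id

Joined rows:
  Mia Moore (Rome) bought Gadget X for $59.66
  Eve Thomas (Beijing) bought Gadget X for $69.55
  Eve Thomas (Beijing) bought Part S for $93.33
  Mia Moore (Rome) bought Device M for $147.46

Total per person:
  Mia Moore: $207.12
  Eve Thomas: $162.88

Top spender: Mia Moore ($207.12)

Mia Moore ($207.12)


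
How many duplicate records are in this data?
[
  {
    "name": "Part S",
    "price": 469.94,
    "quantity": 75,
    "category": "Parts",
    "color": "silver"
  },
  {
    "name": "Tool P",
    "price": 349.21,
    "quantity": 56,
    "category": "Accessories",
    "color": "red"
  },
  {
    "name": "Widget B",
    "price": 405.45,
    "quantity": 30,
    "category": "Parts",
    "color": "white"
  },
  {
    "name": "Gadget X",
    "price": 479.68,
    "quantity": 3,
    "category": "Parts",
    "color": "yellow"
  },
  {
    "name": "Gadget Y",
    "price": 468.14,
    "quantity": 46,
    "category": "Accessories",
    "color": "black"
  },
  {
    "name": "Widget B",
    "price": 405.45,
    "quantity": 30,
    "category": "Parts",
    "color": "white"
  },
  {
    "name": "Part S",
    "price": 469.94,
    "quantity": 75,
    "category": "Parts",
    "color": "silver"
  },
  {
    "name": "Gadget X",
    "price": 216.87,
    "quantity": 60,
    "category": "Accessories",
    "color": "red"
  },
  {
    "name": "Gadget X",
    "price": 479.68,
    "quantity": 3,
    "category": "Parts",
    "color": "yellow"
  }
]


Checking 9 records for duplicates:

  Row 1: Part S ($469.94, qty 75)
  Row 2: Tool P ($349.21, qty 56)
  Row 3: Widget B ($405.45, qty 30)
  Row 4: Gadget X ($479.68, qty 3)
  Row 5: Gadget Y ($468.14, qty 46)
  Row 6: Widget B ($405.45, qty 30) <-- DUPLICATE
  Row 7: Part S ($469.94, qty 75) <-- DUPLICATE
  Row 8: Gadget X ($216.87, qty 60)
  Row 9: Gadget X ($479.68, qty 3) <-- DUPLICATE

Duplicates found: 3
Unique records: 6

3 duplicates, 6 unique


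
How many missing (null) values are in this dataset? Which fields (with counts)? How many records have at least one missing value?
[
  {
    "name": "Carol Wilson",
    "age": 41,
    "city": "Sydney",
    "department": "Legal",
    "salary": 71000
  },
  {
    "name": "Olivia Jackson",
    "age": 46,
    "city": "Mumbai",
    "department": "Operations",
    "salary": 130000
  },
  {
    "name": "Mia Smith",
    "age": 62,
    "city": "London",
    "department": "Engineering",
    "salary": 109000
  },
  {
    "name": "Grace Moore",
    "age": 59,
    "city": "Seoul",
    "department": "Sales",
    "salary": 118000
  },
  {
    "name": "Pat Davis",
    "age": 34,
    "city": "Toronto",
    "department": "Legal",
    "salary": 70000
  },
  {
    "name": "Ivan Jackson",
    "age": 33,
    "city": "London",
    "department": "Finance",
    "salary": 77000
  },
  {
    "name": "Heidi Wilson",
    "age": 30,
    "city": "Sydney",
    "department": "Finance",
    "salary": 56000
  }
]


Checking for missing (null) values in 7 records:

  Carol Wilson: complete
  Olivia Jackson: complete
  Mia Smith: complete
  Grace Moore: complete
  Pat Davis: complete
  Ivan Jackson: complete
  Heidi Wilson: complete

Per field:
  name: 0 missing
  age: 0 missing
  city: 0 missing
  department: 0 missing
  salary: 0 missing

Total missing values: 0
Records with any missing: 0

0 missing values (none); 0 incomplete records


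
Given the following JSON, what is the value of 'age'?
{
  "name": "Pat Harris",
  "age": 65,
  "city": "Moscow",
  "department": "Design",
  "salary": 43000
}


Looking up field 'age'
Value: 65

65


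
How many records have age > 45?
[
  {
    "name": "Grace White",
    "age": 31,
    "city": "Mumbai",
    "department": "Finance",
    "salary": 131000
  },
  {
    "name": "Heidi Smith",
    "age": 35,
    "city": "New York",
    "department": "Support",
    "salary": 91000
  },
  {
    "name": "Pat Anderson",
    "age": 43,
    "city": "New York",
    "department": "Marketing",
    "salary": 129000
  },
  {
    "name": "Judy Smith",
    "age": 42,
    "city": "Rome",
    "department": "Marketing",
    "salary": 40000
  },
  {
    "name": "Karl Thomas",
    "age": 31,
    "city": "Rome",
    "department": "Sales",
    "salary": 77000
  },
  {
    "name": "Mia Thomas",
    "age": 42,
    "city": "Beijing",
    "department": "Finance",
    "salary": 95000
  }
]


Data: 6 records
Condition: age > 45

Checking each record:
  Grace White: 31
  Heidi Smith: 35
  Pat Anderson: 43
  Judy Smith: 42
  Karl Thomas: 31
  Mia Thomas: 42

Count: 0

0


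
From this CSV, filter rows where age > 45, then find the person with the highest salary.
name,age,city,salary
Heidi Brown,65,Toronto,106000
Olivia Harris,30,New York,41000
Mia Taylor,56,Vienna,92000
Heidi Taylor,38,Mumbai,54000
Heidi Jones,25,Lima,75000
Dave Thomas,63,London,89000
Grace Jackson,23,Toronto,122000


Filter: age > 45
Sort by: salary (descending)

Filtered records (3):
  Heidi Brown, age 65, salary $106000
  Mia Taylor, age 56, salary $92000
  Dave Thomas, age 63, salary $89000

Highest salary: Heidi Brown ($106000)

Heidi Brown


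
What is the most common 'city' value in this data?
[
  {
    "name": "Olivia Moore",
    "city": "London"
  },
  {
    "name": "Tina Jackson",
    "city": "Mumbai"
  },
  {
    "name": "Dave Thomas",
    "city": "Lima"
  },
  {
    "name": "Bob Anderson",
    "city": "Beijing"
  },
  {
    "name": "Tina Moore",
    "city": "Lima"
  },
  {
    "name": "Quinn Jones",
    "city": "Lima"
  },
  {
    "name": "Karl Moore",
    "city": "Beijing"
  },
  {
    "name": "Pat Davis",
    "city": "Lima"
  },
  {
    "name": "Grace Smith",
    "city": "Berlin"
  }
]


Counting 'city' values across 9 records:

  Lima: 4 ####
  Beijing: 2 ##
  London: 1 #
  Mumbai: 1 #
  Berlin: 1 #

Most common: Lima (4 times)

Lima (4 times)


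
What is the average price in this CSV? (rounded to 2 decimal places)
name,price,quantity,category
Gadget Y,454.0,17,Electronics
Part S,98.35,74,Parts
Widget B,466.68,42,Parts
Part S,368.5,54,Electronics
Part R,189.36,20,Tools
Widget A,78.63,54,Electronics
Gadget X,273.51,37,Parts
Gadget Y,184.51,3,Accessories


Computing average price:
Values: [454.0, 98.35, 466.68, 368.5, 189.36, 78.63, 273.51, 184.51]
Sum = 2113.54
Count = 8
Average = 2113.54/8 = 264.1925 exactly -> 264.19 (rounded half-up to 2 decimal places)

264.19


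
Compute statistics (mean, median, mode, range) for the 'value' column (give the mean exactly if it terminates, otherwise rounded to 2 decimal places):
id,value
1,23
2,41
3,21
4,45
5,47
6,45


Data: [23, 41, 21, 45, 47, 45]
Count: 6
Sum: 222
Mean: 222/6 = 37
Sorted: [21, 23, 41, 45, 45, 47]
Median: 43.0
Mode: 45 (2 times)
Range: 47 - 21 = 26
Min: 21, Max: 47

mean=37, median=43.0, mode=45, range=26


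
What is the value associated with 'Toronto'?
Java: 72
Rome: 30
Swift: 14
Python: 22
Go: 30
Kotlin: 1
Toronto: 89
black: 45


Looking up key 'Toronto'
Value: 89

89


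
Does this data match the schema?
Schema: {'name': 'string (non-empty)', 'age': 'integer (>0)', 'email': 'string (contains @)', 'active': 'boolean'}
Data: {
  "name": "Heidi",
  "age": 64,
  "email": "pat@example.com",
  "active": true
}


Validating each field against schema:
  name: OK (non-empty string)
  age: OK (positive integer)
  email: OK (string with @)
  active: OK (boolean)

Result: VALID

VALID


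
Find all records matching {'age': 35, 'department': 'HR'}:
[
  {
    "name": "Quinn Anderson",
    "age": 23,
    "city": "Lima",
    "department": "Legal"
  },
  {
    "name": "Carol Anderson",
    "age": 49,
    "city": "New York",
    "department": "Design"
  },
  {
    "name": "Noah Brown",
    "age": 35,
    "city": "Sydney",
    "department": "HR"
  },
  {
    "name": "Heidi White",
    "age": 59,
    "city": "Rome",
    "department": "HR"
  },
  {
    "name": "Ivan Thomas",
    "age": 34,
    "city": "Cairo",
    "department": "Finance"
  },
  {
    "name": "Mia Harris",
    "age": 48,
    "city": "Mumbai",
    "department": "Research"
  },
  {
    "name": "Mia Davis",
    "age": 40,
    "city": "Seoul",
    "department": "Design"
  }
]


Search criteria: {'age': 35, 'department': 'HR'}

Checking 7 records:
  Quinn Anderson: {age: 23, department: Legal}
  Carol Anderson: {age: 49, department: Design}
  Noah Brown: {age: 35, department: HR} <-- MATCH
  Heidi White: {age: 59, department: HR}
  Ivan Thomas: {age: 34, department: Finance}
  Mia Harris: {age: 48, department: Research}
  Mia Davis: {age: 40, department: Design}

Matches: ["Noah Brown"]

["Noah Brown"]


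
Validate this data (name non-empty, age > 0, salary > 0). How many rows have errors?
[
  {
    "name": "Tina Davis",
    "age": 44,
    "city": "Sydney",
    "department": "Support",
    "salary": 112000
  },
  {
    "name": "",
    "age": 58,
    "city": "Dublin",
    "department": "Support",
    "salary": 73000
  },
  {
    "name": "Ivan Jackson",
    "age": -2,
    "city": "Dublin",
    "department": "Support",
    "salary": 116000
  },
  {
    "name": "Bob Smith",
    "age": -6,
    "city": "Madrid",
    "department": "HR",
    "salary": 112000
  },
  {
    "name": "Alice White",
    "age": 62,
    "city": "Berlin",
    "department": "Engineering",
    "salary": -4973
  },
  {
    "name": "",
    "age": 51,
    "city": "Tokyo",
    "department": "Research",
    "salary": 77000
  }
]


Validating 6 records:
Rules: name non-empty, age > 0, salary > 0

  Row 1 (Tina Davis): OK
  Row 2 (???): empty name
  Row 3 (Ivan Jackson): negative age: -2
  Row 4 (Bob Smith): negative age: -6
  Row 5 (Alice White): negative salary: -4973
  Row 6 (???): empty name

Total errors: 5

5 errors


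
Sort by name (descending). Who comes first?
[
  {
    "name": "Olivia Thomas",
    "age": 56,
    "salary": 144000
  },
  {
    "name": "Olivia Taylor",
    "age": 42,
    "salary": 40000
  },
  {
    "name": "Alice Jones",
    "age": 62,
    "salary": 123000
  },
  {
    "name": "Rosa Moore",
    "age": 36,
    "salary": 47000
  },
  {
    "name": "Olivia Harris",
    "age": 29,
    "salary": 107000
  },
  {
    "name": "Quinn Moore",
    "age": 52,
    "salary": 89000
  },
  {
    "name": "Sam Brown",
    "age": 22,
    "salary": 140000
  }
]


Sort by: name (descending)

Sorted order:
  1. Sam Brown (name = Sam Brown)
  2. Rosa Moore (name = Rosa Moore)
  3. Quinn Moore (name = Quinn Moore)
  4. Olivia Thomas (name = Olivia Thomas)
  5. Olivia Taylor (name = Olivia Taylor)
  6. Olivia Harris (name = Olivia Harris)
  7. Alice Jones (name = Alice Jones)

First: Sam Brown

Sam Brown


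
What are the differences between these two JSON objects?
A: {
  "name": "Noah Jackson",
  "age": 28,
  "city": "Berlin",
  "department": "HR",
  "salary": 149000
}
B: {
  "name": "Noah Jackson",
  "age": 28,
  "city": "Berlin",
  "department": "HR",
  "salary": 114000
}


Comparing each field (in key order):
  name: same
  age: same
  city: same
  department: same
  salary: DIFFERENT
Differences:
  salary: 149000 -> 114000

1 field(s) changed

1 change: salary


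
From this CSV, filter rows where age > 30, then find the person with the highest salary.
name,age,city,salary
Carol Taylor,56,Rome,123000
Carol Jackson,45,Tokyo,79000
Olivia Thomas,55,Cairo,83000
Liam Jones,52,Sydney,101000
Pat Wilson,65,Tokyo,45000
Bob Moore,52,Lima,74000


Filter: age > 30
Sort by: salary (descending)

Filtered records (6):
  Carol Taylor, age 56, salary $123000
  Liam Jones, age 52, salary $101000
  Olivia Thomas, age 55, salary $83000
  Carol Jackson, age 45, salary $79000
  Bob Moore, age 52, salary $74000
  Pat Wilson, age 65, salary $45000

Highest salary: Carol Taylor ($123000)

Carol Taylor


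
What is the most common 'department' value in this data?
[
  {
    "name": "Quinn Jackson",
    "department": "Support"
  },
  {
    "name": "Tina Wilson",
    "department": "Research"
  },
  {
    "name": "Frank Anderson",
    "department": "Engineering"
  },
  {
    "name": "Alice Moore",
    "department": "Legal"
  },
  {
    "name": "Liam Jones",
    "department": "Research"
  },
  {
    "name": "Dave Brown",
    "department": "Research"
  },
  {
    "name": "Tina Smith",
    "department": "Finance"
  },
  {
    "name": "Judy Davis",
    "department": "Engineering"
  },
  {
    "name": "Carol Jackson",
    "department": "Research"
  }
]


Counting 'department' values across 9 records:

  Research: 4 ####
  Engineering: 2 ##
  Support: 1 #
  Legal: 1 #
  Finance: 1 #

Most common: Research (4 times)

Research (4 times)


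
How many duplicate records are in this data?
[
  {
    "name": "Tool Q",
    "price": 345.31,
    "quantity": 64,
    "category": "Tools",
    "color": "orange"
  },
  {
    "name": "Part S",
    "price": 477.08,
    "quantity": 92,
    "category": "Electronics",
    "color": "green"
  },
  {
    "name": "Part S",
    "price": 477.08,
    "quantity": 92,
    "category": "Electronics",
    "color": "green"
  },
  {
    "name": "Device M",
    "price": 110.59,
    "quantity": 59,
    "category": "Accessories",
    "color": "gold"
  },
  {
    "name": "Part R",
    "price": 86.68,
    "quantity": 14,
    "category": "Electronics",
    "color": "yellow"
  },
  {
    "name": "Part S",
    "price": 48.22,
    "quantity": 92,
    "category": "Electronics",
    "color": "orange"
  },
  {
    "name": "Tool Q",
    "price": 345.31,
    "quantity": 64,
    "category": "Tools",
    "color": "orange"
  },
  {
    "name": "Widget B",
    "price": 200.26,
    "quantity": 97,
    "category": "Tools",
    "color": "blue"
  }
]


Checking 8 records for duplicates:

  Row 1: Tool Q ($345.31, qty 64)
  Row 2: Part S ($477.08, qty 92)
  Row 3: Part S ($477.08, qty 92) <-- DUPLICATE
  Row 4: Device M ($110.59, qty 59)
  Row 5: Part R ($86.68, qty 14)
  Row 6: Part S ($48.22, qty 92)
  Row 7: Tool Q ($345.31, qty 64) <-- DUPLICATE
  Row 8: Widget B ($200.26, qty 97)

Duplicates found: 2
Unique records: 6

2 duplicates, 6 unique


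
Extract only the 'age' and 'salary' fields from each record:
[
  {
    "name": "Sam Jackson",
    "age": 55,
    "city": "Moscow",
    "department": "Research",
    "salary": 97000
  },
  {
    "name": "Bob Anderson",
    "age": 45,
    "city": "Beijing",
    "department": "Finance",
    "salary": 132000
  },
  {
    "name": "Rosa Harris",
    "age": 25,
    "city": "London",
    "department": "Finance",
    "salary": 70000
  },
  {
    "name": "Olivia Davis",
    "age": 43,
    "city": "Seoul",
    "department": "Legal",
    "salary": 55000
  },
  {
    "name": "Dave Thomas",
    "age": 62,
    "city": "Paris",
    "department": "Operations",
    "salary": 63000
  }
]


Original: 5 records with fields: name, age, city, department, salary
Keep: ['age', 'salary']
Drop: ['name', 'city', 'department']
Result: 5 records, 2 fields each

[
  {
    "age": 55,
    "salary": 97000
  },
  {
    "age": 45,
    "salary": 132000
  },
  {
    "age": 25,
    "salary": 70000
  },
  {
    "age": 43,
    "salary": 55000
  },
  {
    "age": 62,
    "salary": 63000
  }
]


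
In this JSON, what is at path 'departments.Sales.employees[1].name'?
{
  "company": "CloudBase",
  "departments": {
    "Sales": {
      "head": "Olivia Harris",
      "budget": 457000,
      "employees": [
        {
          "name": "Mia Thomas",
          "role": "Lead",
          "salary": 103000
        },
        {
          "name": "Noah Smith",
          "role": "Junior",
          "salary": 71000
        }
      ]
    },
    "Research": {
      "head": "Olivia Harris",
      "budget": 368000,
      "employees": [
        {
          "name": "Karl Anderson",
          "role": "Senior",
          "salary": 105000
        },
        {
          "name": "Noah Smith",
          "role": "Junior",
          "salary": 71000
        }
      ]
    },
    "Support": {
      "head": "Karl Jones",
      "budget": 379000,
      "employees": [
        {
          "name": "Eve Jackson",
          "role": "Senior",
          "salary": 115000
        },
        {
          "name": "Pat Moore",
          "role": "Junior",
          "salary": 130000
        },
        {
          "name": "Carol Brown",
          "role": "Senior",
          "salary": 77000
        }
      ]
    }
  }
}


Path: departments.Sales.employees[1].name

Navigate:
  -> departments
  -> Sales
  -> employees[1].name = 'Noah Smith'

Noah Smith


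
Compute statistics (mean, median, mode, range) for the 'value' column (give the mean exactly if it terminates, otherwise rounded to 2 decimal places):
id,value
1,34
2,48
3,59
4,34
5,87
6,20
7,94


Data: [34, 48, 59, 34, 87, 20, 94]
Count: 7
Sum: 376
Mean: 376/7 ≈ 53.71 (rounded to 2 decimal places)
Sorted: [20, 34, 34, 48, 59, 87, 94]
Median: 48.0
Mode: 34 (2 times)
Range: 94 - 20 = 74
Min: 20, Max: 94

mean≈53.71, median=48.0, mode=34, range=74


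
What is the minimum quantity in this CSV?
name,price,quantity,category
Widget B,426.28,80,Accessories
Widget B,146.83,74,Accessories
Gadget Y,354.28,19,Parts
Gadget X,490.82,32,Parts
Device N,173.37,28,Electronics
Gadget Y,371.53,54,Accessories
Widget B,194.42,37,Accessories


Computing minimum quantity:
Values: [80, 74, 19, 32, 28, 54, 37]
Min = 19

19


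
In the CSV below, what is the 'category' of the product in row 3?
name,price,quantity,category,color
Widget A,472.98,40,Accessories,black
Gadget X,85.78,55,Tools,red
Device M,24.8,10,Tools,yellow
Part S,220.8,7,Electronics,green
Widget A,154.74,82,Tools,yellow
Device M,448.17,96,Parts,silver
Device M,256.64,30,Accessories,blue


Query: Row 3 ('Device M'), column 'category'
Value: Tools

Tools


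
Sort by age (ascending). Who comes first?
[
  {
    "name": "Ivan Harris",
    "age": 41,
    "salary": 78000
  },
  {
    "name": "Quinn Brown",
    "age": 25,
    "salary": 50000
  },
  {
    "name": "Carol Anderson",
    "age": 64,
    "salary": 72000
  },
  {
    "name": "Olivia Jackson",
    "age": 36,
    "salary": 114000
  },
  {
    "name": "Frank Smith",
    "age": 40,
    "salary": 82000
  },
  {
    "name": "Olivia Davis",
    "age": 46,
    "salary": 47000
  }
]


Sort by: age (ascending)

Sorted order:
  1. Quinn Brown (age = 25)
  2. Olivia Jackson (age = 36)
  3. Frank Smith (age = 40)
  4. Ivan Harris (age = 41)
  5. Olivia Davis (age = 46)
  6. Carol Anderson (age = 64)

First: Quinn Brown

Quinn Brown


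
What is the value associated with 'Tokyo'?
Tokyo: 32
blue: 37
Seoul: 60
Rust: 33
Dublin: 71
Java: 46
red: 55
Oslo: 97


Looking up key 'Tokyo'
Value: 32

32


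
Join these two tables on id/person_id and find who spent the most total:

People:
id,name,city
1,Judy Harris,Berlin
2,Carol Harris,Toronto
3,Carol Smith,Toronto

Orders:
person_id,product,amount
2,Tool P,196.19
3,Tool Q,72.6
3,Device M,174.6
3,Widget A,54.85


Join on: people.id = orders.person_id

Joined rows:
  Carol Harris (Toronto) bought Tool P for $196.19
  Carol Smith (Toronto) bought Tool Q for $72.6
  Carol Smith (Toronto) bought Device M for $174.6
  Carol Smith (Toronto) bought Widget A for $54.85

Total per person:
  Carol Smith: $302.05
  Carol Harris: $196.19

Top spender: Carol Smith ($302.05)

Carol Smith ($302.05)


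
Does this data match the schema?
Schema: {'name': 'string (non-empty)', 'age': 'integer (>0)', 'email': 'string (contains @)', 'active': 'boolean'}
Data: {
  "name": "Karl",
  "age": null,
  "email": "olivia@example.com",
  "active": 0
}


Validating each field against schema:
  name: OK (non-empty string)
  age: FAIL (null is not an integer)
  email: OK (string with @)
  active: FAIL (0 is not a boolean)

Result: INVALID (2 errors: age, active)

INVALID (2 errors: age, active)


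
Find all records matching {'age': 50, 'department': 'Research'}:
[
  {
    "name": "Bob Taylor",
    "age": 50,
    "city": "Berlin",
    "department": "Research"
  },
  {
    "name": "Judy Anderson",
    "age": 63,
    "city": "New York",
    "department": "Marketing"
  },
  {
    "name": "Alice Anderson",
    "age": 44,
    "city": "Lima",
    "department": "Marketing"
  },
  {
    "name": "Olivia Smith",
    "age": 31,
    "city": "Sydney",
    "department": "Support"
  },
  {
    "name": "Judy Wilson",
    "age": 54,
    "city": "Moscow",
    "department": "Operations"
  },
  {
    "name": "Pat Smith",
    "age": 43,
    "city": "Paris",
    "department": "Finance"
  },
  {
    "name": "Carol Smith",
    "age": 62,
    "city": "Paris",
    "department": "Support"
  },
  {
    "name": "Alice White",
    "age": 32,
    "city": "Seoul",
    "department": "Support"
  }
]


Search criteria: {'age': 50, 'department': 'Research'}

Checking 8 records:
  Bob Taylor: {age: 50, department: Research} <-- MATCH
  Judy Anderson: {age: 63, department: Marketing}
  Alice Anderson: {age: 44, department: Marketing}
  Olivia Smith: {age: 31, department: Support}
  Judy Wilson: {age: 54, department: Operations}
  Pat Smith: {age: 43, department: Finance}
  Carol Smith: {age: 62, department: Support}
  Alice White: {age: 32, department: Support}

Matches: ["Bob Taylor"]

["Bob Taylor"]


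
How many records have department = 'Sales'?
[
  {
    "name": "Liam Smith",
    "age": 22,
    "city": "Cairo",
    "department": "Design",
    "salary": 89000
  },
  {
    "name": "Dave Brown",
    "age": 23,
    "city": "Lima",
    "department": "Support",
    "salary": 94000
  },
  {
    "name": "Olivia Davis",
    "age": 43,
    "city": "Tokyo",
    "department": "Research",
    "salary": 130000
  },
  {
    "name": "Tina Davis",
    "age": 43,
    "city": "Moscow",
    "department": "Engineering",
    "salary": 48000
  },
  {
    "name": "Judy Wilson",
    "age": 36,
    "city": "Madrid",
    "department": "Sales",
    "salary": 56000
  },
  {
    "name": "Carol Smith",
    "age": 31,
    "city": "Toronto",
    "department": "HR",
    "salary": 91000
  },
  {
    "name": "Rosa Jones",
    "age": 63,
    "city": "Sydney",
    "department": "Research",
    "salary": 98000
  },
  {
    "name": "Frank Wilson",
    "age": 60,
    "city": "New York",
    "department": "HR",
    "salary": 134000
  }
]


Data: 8 records
Condition: department = 'Sales'

Checking each record:
  Liam Smith: Design
  Dave Brown: Support
  Olivia Davis: Research
  Tina Davis: Engineering
  Judy Wilson: Sales MATCH
  Carol Smith: HR
  Rosa Jones: Research
  Frank Wilson: HR

Count: 1

1


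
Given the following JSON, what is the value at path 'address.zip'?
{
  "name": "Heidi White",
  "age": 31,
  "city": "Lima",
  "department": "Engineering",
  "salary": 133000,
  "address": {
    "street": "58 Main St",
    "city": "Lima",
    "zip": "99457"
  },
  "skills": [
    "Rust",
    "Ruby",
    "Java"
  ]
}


Query: address.zip
Path: address -> zip
Value: 99457

99457


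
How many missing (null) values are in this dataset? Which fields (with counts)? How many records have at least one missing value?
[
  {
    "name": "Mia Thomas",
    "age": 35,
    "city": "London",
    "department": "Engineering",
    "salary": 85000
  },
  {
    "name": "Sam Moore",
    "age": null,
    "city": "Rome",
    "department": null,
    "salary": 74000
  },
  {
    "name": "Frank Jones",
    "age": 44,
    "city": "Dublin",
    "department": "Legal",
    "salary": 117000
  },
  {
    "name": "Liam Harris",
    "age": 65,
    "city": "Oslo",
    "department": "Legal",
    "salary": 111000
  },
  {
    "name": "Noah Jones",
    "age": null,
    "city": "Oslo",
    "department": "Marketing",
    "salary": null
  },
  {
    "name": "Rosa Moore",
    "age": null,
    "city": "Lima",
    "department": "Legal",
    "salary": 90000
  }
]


Checking for missing (null) values in 6 records:

  Mia Thomas: complete
  Sam Moore: age, department
  Frank Jones: complete
  Liam Harris: complete
  Noah Jones: age, salary
  Rosa Moore: age

Per field:
  name: 0 missing
  age: 3 missing
  city: 0 missing
  department: 1 missing
  salary: 1 missing

Total missing values: 5
Records with any missing: 3

5 missing values (age: 3, department: 1, salary: 1); 3 incomplete records


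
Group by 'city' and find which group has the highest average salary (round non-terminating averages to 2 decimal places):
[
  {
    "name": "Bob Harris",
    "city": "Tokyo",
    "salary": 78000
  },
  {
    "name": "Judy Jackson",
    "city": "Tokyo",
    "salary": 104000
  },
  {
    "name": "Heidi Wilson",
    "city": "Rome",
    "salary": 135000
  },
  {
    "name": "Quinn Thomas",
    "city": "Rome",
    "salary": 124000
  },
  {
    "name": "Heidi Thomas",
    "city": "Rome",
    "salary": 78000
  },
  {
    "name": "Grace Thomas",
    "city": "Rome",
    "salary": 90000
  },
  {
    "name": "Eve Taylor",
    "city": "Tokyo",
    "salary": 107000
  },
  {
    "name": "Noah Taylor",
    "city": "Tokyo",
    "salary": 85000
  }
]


Group by: city

Groups:
  Rome: 4 people, avg salary = 427000/4 = $106750
  Tokyo: 4 people, avg salary = 374000/4 = $93500

Highest average salary: Rome ($106750)

Rome ($106750)


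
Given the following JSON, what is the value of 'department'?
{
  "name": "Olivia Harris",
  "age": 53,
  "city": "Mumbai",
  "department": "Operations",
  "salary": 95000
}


Looking up field 'department'
Value: Operations

Operations


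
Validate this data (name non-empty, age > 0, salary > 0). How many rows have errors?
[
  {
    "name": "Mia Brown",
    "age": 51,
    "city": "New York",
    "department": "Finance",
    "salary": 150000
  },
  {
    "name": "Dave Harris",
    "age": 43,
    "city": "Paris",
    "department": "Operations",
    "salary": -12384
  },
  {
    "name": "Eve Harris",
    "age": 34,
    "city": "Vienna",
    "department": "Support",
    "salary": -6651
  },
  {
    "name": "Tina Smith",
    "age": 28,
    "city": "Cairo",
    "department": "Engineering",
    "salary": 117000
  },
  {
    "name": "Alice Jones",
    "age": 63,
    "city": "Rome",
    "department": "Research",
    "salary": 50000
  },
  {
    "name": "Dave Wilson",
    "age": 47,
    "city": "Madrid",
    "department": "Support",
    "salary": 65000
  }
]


Validating 6 records:
Rules: name non-empty, age > 0, salary > 0

  Row 1 (Mia Brown): OK
  Row 2 (Dave Harris): negative salary: -12384
  Row 3 (Eve Harris): negative salary: -6651
  Row 4 (Tina Smith): OK
  Row 5 (Alice Jones): OK
  Row 6 (Dave Wilson): OK

Total errors: 2

2 errors


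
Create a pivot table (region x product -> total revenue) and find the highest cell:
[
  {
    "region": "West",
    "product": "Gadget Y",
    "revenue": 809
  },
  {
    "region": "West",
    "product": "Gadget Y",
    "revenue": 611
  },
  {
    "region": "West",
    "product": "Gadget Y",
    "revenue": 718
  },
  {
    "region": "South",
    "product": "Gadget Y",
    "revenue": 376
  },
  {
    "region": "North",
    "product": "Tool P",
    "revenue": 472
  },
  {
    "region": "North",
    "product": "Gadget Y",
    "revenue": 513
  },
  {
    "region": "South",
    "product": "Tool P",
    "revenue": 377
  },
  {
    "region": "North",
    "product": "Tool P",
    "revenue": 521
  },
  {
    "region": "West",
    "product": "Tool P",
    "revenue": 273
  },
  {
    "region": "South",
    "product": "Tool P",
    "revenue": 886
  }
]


Pivot: region (rows) x product (columns) -> total revenue

     Gadget Y      Tool P      
North          513           993  
South          376          1263  
West          2138           273  

Highest: West / Gadget Y = $2138

West / Gadget Y = $2138


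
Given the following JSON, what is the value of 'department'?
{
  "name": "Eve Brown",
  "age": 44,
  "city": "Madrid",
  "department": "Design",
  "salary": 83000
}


Looking up field 'department'
Value: Design

Design


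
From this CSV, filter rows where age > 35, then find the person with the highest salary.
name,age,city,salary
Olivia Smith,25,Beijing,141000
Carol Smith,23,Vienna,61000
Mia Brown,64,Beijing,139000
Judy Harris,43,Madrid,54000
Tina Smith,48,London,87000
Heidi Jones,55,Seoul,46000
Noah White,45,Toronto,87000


Filter: age > 35
Sort by: salary (descending)

Filtered records (5):
  Mia Brown, age 64, salary $139000
  Tina Smith, age 48, salary $87000
  Noah White, age 45, salary $87000
  Judy Harris, age 43, salary $54000
  Heidi Jones, age 55, salary $46000

Highest salary: Mia Brown ($139000)

Mia Brown


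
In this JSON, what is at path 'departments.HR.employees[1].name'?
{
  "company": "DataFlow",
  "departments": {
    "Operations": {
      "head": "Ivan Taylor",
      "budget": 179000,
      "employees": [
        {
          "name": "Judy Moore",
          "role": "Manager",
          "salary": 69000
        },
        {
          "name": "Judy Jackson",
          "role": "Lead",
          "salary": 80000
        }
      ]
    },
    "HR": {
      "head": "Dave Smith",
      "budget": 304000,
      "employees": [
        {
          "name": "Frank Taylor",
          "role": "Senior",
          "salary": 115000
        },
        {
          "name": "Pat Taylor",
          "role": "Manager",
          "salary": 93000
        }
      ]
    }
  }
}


Path: departments.HR.employees[1].name

Navigate:
  -> departments
  -> HR
  -> employees[1].name = 'Pat Taylor'

Pat Taylor


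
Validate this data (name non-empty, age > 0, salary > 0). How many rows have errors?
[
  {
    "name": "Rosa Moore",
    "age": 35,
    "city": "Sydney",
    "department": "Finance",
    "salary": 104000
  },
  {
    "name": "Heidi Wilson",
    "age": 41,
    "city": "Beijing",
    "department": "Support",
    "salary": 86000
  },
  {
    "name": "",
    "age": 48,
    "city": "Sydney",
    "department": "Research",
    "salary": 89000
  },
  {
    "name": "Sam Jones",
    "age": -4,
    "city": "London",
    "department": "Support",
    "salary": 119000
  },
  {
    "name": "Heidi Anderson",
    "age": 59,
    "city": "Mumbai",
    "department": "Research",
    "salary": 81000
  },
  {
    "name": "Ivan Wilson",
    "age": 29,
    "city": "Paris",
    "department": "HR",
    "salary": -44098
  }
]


Validating 6 records:
Rules: name non-empty, age > 0, salary > 0

  Row 1 (Rosa Moore): OK
  Row 2 (Heidi Wilson): OK
  Row 3 (???): empty name
  Row 4 (Sam Jones): negative age: -4
  Row 5 (Heidi Anderson): OK
  Row 6 (Ivan Wilson): negative salary: -44098

Total errors: 3

3 errors


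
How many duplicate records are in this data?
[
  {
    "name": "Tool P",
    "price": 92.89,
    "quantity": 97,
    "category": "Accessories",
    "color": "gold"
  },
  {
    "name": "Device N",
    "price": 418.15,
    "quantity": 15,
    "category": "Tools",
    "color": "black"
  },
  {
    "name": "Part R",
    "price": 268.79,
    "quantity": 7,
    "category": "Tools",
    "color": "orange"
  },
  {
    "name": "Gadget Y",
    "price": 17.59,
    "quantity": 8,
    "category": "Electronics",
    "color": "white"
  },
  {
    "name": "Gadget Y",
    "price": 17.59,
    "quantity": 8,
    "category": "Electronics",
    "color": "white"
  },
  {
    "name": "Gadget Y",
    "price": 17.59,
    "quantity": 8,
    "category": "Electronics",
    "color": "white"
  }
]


Checking 6 records for duplicates:

  Row 1: Tool P ($92.89, qty 97)
  Row 2: Device N ($418.15, qty 15)
  Row 3: Part R ($268.79, qty 7)
  Row 4: Gadget Y ($17.59, qty 8)
  Row 5: Gadget Y ($17.59, qty 8) <-- DUPLICATE
  Row 6: Gadget Y ($17.59, qty 8) <-- DUPLICATE

Duplicates found: 2
Unique records: 4

2 duplicates, 4 unique


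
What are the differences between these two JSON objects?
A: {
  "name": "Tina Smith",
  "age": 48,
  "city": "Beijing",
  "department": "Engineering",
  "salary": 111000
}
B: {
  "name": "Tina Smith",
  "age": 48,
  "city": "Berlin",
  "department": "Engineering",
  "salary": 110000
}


Comparing each field (in key order):
  name: same
  age: same
  city: DIFFERENT
  department: same
  salary: DIFFERENT
Differences:
  city: Beijing -> Berlin
  salary: 111000 -> 110000

2 field(s) changed

2 changes: city, salary


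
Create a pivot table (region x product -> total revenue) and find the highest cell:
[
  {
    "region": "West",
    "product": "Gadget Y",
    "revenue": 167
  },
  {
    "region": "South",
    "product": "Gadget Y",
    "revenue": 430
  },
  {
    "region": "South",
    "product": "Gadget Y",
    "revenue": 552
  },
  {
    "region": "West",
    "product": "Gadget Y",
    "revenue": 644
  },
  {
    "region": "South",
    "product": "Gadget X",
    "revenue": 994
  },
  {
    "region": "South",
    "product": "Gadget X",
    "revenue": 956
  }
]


Pivot: region (rows) x product (columns) -> total revenue

     Gadget X      Gadget Y    
South         1950           982  
West             0           811  

Highest: South / Gadget X = $1950

South / Gadget X = $1950
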